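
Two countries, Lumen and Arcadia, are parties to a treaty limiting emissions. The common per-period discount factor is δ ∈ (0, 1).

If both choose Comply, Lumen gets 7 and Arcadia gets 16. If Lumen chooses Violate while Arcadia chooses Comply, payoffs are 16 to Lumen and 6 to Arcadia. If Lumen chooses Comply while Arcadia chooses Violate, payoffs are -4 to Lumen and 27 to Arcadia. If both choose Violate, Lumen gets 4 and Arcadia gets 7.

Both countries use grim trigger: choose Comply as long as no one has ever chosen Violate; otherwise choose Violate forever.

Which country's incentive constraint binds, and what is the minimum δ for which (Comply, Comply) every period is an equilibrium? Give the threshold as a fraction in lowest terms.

Lumen; δ ≥ 3/4

Lumen's threshold: (16−7)/(16−4) = 3/4.
Arcadia's threshold: (27−16)/(27−7) = 11/20.
3/4 > 11/20, so Lumen binds and δ* = 3/4.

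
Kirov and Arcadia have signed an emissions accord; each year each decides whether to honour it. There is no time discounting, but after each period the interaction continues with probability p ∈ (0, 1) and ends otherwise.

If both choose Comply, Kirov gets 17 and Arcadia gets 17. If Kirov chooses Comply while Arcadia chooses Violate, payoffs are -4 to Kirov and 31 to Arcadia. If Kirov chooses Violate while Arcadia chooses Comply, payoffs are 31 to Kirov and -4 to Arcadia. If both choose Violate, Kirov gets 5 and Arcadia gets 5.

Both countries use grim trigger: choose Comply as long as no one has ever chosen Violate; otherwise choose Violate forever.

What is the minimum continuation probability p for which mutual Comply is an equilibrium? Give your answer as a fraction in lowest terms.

With no time discounting, the continuation probability p plays the role of the discount factor.
Grim-trigger IC: 17/(1−p) ≥ 31 + 5p/(1−p) ⇒ p ≥ (31−17)/(31−5) = 7/13.

7/13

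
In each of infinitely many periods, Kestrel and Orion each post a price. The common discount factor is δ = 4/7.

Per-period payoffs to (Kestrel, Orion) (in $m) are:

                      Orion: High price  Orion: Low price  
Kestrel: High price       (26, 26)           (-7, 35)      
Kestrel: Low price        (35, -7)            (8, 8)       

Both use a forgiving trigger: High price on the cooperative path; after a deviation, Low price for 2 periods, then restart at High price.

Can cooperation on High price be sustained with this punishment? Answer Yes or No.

Yes

Comparing payoff streams over the 3 periods until play realigns: cooperate → 26(1+δ+…+δ^2); deviate → 35 + 8(δ+…+δ^2).
Cooperation is sustained iff (26−8)(δ+…+δ^2) ≥ 35−26.
δ+…+δ^2 = 4/7·(1−(4/7)^2)/(1−4/7) = 0.8980, and (35−26)/(26−8) = 0.5000.
0.8980 ≥ 0.5000, so cooperation is sustainable.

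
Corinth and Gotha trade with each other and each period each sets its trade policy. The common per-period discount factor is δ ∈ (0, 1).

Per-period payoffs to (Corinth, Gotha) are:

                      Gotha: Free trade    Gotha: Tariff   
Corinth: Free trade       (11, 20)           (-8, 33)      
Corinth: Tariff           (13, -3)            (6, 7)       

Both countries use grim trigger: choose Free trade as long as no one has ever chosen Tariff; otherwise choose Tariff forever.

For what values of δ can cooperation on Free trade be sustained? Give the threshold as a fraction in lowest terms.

1/2

Corinth: cooperation gives 11 each period; deviation gives 13 once then 6 forever.
  11/(1−δ) ≥ 13 + 6δ/(1−δ) ⇒ δ ≥ 2/7.
Gotha: cooperation gives 20 each period; deviation gives 33 once then 7 forever.
  δ ≥ 13/26 = 1/2.
Both must hold, so the binding constraint is Gotha's: δ ≥ 1/2.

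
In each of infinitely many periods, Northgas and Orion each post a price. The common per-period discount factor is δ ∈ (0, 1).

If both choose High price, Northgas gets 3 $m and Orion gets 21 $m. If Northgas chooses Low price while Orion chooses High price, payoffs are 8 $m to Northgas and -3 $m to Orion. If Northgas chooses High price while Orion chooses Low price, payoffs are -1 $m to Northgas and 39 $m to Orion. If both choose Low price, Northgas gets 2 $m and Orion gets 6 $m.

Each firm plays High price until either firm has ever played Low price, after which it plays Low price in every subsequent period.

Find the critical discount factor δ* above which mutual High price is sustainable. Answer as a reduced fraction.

Northgas: cooperation gives 3 each period; deviation gives 8 once then 2 forever.
  3/(1−δ) ≥ 8 + 2δ/(1−δ) ⇒ δ ≥ 5/6.
Orion: cooperation gives 21 each period; deviation gives 39 once then 6 forever.
  δ ≥ 18/33 = 6/11.
Both must hold, so the binding constraint is Northgas's: δ ≥ 5/6.

5/6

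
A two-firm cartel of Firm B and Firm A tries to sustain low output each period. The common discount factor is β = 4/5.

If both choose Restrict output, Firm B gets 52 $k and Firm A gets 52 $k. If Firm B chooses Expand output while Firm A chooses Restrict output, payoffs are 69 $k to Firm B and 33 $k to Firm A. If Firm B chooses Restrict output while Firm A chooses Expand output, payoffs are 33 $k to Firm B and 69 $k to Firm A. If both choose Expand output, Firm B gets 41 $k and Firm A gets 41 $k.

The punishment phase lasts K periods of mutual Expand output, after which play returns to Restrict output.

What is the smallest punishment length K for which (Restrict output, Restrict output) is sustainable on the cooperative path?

3

Need Σ_{k=1}^{K} β^k ≥ (69−52)/(52−41) = 1.5455 at β = 4/5.
At K = 2 the sum is 1.4400 < 1.5455; at K = 3 it is 1.9520 ≥ 1.5455.
So the minimum punishment length is K = 3.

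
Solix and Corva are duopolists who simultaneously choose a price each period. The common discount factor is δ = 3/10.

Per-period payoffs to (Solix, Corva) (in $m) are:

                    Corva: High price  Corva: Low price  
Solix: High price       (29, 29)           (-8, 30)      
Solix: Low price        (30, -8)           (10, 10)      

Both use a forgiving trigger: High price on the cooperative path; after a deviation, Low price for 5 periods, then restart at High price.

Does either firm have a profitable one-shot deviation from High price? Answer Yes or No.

Comparing payoff streams over the 6 periods until play realigns: cooperate → 29(1+δ+…+δ^5); deviate → 30 + 10(δ+…+δ^5).
Cooperation is sustained iff (29−10)(δ+…+δ^5) ≥ 30−29.
δ+…+δ^5 = 3/10·(1−(3/10)^5)/(1−3/10) = 0.4275, and (30−29)/(29−10) = 0.0526.
0.4275 ≥ 0.0526, so cooperation is sustainable.

No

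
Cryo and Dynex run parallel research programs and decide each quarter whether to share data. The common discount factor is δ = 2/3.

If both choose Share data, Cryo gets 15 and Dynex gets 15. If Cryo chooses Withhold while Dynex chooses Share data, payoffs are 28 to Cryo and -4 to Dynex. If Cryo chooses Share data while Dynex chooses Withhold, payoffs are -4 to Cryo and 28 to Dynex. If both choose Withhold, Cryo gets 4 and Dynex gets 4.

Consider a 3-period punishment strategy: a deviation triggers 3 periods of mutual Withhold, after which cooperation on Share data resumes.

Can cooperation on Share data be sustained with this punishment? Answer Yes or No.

A one-shot deviation gives 28 now, then 4 for 3 periods, then back to 15.
Gain from deviating: (28−15) today; loss: (15−4) in each of the next 3 periods.
No-deviation condition: (15−4)(δ+…+δ^3) ≥ 28−15, i.e. δ+…+δ^3 ≥ 13/11.
At δ = 2/3: δ+…+δ^3 = 1.4074 ≥ 1.1818.
So cooperation is sustainable.

Yes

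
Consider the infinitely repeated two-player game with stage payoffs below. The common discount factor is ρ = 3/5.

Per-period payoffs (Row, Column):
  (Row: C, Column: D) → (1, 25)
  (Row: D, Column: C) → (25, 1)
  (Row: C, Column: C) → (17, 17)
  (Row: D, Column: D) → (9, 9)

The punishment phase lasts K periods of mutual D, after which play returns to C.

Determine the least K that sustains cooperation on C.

No profitable deviation requires (17−9)(ρ+…+ρ^K) ≥ 25−17, i.e. ρ+…+ρ^K ≥ 1 ≈ 1.0000.
With ρ = 3/5, the partial sums are K=1: 0.6000, K=2: 0.9600, K=3: 1.1760.
K = 3 is the first length at which the sum reaches 1.0000.

3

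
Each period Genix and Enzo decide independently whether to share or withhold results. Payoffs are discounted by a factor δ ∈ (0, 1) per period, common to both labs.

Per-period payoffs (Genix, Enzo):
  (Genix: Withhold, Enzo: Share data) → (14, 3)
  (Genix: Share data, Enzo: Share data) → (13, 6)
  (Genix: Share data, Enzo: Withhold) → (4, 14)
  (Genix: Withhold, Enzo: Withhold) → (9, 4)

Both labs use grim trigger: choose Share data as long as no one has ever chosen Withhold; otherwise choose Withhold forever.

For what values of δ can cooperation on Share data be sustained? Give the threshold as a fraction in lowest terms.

4/5

Genix: cooperation gives 13 each period; deviation gives 14 once then 9 forever.
  13/(1−δ) ≥ 14 + 9δ/(1−δ) ⇒ δ ≥ 1/5.
Enzo: cooperation gives 6 each period; deviation gives 14 once then 4 forever.
  δ ≥ 8/10 = 4/5.
Both must hold, so the binding constraint is Enzo's: δ ≥ 4/5.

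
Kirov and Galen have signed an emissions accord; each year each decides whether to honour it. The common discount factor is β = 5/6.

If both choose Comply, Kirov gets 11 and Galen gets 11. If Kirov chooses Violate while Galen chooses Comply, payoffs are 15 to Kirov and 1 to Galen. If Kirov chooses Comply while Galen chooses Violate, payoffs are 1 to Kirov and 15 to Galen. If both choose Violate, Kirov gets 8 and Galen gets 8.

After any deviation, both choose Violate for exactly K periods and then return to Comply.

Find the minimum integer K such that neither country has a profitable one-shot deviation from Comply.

Need Σ_{k=1}^{K} β^k ≥ (15−11)/(11−8) = 1.3333 at β = 5/6.
At K = 1 the sum is 0.8333 < 1.3333; at K = 2 it is 1.5278 ≥ 1.3333.
So the minimum punishment length is K = 2.

2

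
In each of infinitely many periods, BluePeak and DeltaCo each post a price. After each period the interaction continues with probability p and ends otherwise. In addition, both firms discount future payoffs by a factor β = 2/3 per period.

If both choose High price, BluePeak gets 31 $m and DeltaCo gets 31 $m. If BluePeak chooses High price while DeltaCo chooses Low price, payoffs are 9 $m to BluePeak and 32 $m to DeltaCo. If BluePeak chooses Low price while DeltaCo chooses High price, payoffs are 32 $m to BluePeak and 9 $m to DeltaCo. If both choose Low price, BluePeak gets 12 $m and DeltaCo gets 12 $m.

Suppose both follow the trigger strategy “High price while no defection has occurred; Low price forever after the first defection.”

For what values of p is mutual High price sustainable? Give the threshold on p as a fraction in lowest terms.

3/40

Expected continuation weight on next period's payoff is β·p = 2/3·p, which plays the role of the discount factor.
Cooperation requires 2/3·p ≥ (32−31)/(32−12) = 1/20, hence p ≥ 3/40.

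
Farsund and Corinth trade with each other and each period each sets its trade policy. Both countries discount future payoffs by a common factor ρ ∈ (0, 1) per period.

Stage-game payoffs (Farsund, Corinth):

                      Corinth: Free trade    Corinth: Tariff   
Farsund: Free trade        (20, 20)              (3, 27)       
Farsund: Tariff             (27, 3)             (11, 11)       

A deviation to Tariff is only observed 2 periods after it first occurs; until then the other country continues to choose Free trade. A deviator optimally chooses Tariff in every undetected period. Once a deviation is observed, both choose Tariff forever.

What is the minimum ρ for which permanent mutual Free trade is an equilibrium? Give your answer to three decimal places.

0.661

The best deviation is to choose Tariff for all 2 undetected periods, earning 27 each, then 11 forever once detected.
Deviation value: 27(1−ρ^2)/(1−ρ) + 11ρ^2/(1−ρ); cooperation value: 20/(1−ρ).
IC: 20 ≥ 27(1−ρ^2) + 11ρ^2 = 27 − 16ρ^2.
So ρ^2 ≥ 7/16, giving ρ ≥ (7/16)^(1/2) ≈ 0.661.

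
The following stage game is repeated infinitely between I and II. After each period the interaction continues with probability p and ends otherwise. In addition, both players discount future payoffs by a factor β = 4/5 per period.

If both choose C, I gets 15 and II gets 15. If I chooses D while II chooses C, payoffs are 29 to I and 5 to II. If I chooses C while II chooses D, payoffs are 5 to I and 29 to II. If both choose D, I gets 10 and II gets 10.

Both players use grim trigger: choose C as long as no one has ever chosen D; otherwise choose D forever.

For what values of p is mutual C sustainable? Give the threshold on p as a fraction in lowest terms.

35/38

Expected continuation weight on next period's payoff is β·p = 4/5·p, which plays the role of the discount factor.
Cooperation requires 4/5·p ≥ (29−15)/(29−10) = 14/19, hence p ≥ 35/38.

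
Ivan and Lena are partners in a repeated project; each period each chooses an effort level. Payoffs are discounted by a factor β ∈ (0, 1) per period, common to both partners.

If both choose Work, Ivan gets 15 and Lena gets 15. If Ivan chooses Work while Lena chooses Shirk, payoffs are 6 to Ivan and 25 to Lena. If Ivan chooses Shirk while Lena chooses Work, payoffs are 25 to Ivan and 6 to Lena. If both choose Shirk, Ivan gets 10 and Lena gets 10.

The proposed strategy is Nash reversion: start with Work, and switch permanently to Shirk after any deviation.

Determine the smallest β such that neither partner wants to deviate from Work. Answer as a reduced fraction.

Under grim trigger the critical discount factor is (T−C)/(T−P) with T = 25, C = 15, P = 10.
β* = (25−15)/(25−10) = 10/15 = 2/3.

2/3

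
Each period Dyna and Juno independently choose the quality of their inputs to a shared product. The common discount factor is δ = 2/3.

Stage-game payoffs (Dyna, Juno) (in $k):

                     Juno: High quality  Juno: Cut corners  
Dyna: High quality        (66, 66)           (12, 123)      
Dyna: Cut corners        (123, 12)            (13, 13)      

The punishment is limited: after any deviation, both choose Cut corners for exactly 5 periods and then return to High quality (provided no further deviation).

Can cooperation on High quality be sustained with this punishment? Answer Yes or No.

Yes

A one-shot deviation gives 123 now, then 13 for 5 periods, then back to 66.
Gain from deviating: (123−66) today; loss: (66−13) in each of the next 5 periods.
No-deviation condition: (66−13)(δ+…+δ^5) ≥ 123−66, i.e. δ+…+δ^5 ≥ 57/53.
At δ = 2/3: δ+…+δ^5 = 1.7366 ≥ 1.0755.
So cooperation is sustainable.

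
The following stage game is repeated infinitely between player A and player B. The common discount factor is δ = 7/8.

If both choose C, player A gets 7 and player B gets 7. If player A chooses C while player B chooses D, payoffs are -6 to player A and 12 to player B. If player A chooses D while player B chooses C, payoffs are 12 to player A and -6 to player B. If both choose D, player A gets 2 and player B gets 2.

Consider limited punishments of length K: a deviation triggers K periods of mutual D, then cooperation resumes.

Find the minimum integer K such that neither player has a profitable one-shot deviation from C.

Need Σ_{k=1}^{K} δ^k ≥ (12−7)/(7−2) = 1.0000 at δ = 7/8.
At K = 1 the sum is 0.8750 < 1.0000; at K = 2 it is 1.6406 ≥ 1.0000.
So the minimum punishment length is K = 2.

2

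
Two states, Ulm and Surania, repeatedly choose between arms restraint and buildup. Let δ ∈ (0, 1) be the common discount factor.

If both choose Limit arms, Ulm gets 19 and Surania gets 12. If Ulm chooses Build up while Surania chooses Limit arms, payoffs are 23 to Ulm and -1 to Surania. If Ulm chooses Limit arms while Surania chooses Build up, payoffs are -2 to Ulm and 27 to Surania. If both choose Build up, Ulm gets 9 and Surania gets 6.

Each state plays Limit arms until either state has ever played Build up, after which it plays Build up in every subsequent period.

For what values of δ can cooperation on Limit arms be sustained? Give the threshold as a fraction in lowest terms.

5/7

Ulm's threshold: (23−19)/(23−9) = 2/7.
Surania's threshold: (27−12)/(27−6) = 5/7.
2/7 < 5/7, so Surania binds and δ* = 5/7.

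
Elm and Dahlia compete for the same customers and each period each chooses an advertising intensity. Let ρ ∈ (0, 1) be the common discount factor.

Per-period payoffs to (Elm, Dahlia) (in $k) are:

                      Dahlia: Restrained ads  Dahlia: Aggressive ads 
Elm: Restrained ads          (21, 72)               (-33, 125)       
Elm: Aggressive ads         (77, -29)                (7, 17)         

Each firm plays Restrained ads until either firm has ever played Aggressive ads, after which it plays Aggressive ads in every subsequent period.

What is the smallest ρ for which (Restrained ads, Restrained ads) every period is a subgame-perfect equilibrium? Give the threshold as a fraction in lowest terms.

4/5

For Elm: deviation gain 77−21 = 56, per-period punishment loss 21−7 = 14. IC gives ρ ≥ 56/70 = 4/5.
For Dahlia: gain 53, loss 55 per period, so ρ ≥ 53/108.
The tighter constraint is Elm's, so cooperation needs ρ ≥ 4/5.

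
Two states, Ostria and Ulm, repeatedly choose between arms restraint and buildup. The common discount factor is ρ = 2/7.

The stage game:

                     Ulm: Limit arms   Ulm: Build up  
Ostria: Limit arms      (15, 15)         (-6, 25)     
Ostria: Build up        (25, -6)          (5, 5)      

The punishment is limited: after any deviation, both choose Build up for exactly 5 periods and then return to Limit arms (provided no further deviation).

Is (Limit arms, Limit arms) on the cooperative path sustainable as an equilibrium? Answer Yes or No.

A one-shot deviation gives 25 now, then 5 for 5 periods, then back to 15.
Gain from deviating: (25−15) today; loss: (15−5) in each of the next 5 periods.
No-deviation condition: (15−5)(ρ+…+ρ^5) ≥ 25−15, i.e. ρ+…+ρ^5 ≥ 1.
At ρ = 2/7: ρ+…+ρ^5 = 0.3992 < 1.0000.
So cooperation is not sustainable.

No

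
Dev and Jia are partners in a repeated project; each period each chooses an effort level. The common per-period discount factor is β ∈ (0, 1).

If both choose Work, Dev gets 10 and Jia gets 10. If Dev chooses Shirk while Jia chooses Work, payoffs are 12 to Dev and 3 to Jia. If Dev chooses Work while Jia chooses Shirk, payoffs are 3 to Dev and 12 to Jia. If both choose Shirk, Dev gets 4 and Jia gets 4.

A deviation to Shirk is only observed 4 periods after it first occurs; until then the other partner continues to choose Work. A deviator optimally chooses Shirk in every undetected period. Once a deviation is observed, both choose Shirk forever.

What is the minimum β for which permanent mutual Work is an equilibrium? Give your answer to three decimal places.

0.707

Deviating for the 4 undetected periods gains 12−10 = 2 per period over cooperation, then loses 10−4 = 6 per period forever once punishment starts.
Gain: 2(1 + β + … + β^3); loss: 6·β^4/(1−β).
No profitable deviation ⇔ 2(1−β^4) ≤ 6·β^4, i.e. β^4 ≥ 2/(2+6) = 1/4.
Hence β ≥ (1/4)^(1/4) ≈ 0.707.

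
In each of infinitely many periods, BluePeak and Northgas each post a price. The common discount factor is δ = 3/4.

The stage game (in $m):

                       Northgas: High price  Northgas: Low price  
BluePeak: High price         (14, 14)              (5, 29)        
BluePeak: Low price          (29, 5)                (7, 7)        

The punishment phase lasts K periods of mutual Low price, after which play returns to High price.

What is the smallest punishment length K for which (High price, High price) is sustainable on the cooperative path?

Need Σ_{k=1}^{K} δ^k ≥ (29−14)/(14−7) = 2.1429 at δ = 3/4.
At K = 4 the sum is 2.0508 < 2.1429; at K = 5 it is 2.2881 ≥ 2.1429.
So the minimum punishment length is K = 5.

5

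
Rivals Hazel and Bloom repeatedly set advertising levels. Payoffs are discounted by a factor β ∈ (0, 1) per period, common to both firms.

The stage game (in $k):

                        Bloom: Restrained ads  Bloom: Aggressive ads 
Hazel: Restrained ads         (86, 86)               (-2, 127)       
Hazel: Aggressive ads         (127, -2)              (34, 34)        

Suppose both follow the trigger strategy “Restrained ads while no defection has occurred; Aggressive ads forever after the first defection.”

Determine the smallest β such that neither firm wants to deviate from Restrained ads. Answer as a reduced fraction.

41/93

Under grim trigger the critical discount factor is (T−C)/(T−P) with T = 127, C = 86, P = 34.
β* = (127−86)/(127−34) = 41/93.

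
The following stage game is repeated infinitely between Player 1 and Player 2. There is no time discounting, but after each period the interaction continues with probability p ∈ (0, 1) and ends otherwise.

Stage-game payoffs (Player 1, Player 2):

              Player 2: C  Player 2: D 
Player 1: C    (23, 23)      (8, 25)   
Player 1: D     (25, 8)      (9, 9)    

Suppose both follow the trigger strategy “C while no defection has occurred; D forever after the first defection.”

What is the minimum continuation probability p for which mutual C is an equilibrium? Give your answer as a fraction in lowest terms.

Expected cooperation value is 23 + p·23 + p²·23 + … = 23/(1−p); deviation gives 25 + p·9/(1−p).
23 ≥ 25(1−p) + 9p ⇒ 16p ≥ 2 ⇒ p ≥ 2/16 = 1/8.

1/8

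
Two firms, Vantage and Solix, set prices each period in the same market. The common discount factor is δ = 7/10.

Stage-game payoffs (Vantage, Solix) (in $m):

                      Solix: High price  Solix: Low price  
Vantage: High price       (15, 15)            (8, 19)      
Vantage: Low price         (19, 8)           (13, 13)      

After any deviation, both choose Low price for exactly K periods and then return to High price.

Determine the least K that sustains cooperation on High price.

6

IC: δ(1−δ^K)/(1−δ) ≥ (19−15)/(15−13) = 2.
With δ = 7/10: need 1 − δ^K ≥ 2·(1−7/10)/(7/10), i.e. δ^K ≤ 0.1429.
Since (7/10)^5 = 0.1681 and (7/10)^6 = 0.1176, the smallest such K is 6.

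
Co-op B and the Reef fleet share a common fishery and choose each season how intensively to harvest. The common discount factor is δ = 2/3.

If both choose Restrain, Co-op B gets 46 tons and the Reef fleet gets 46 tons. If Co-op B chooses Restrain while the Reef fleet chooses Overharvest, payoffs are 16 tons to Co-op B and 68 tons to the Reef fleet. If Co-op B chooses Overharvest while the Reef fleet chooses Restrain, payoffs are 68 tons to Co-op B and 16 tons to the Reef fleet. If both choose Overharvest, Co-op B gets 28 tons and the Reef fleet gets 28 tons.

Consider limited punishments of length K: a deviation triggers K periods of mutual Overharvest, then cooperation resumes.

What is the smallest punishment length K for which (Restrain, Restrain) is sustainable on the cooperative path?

3

IC: δ(1−δ^K)/(1−δ) ≥ (68−46)/(46−28) = 11/9.
With δ = 2/3: need 1 − δ^K ≥ 11/9·(1−2/3)/(2/3), i.e. δ^K ≤ 0.3889.
Since (2/3)^2 = 0.4444 and (2/3)^3 = 0.2963, the smallest such K is 3.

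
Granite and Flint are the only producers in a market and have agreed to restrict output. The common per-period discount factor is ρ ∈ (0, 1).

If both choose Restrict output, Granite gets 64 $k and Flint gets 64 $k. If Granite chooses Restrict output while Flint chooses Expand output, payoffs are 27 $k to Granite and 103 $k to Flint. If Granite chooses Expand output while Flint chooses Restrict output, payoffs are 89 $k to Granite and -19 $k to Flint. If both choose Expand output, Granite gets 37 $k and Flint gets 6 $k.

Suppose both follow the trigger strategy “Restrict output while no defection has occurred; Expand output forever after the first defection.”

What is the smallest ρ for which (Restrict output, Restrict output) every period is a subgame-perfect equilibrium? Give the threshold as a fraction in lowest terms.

Granite's threshold: (89−64)/(89−37) = 25/52.
Flint's threshold: (103−64)/(103−6) = 39/97.
25/52 > 39/97, so Granite binds and ρ* = 25/52.

25/52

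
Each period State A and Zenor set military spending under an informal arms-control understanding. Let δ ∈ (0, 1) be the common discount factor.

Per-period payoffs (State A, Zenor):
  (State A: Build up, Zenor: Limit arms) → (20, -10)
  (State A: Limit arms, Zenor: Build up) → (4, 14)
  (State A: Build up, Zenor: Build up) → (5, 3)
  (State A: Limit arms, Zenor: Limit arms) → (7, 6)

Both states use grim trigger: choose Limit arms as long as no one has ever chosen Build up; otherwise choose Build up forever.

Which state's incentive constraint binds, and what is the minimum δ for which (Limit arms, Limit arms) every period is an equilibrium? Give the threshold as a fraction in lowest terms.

State A; δ ≥ 13/15

For State A: deviation gain 20−7 = 13, per-period punishment loss 7−5 = 2. IC gives δ ≥ 13/15.
For Zenor: gain 8, loss 3 per period, so δ ≥ 8/11.
The tighter constraint is State A's, so cooperation needs δ ≥ 13/15.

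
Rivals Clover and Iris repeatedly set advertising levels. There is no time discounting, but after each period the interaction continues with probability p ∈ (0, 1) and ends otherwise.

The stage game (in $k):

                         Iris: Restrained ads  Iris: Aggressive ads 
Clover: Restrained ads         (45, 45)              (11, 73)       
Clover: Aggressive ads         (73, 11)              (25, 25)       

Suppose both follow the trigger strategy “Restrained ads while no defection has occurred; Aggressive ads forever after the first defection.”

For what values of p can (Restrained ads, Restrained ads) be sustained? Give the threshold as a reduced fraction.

Expected cooperation value is 45 + p·45 + p²·45 + … = 45/(1−p); deviation gives 73 + p·25/(1−p).
45 ≥ 73(1−p) + 25p ⇒ 48p ≥ 28 ⇒ p ≥ 28/48 = 7/12.

7/12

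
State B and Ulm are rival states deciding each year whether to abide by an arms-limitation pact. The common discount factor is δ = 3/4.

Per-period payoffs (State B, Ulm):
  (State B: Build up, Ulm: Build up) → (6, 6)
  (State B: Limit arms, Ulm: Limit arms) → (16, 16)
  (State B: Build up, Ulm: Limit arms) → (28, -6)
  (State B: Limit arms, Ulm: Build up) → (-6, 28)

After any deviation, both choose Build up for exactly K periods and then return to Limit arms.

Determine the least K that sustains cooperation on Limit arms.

Need Σ_{k=1}^{K} δ^k ≥ (28−16)/(16−6) = 1.2000 at δ = 3/4.
At K = 1 the sum is 0.7500 < 1.2000; at K = 2 it is 1.3125 ≥ 1.2000.
So the minimum punishment length is K = 2.

2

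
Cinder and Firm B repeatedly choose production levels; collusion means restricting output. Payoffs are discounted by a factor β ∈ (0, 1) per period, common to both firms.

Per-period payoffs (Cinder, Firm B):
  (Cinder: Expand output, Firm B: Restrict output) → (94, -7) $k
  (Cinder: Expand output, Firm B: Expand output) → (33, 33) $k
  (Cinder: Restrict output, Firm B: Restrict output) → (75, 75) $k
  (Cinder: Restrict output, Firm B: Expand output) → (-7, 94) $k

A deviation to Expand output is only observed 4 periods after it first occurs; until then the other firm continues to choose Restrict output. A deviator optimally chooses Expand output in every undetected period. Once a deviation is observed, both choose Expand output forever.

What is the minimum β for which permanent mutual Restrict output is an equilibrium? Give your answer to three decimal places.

Deviating for the 4 undetected periods gains 94−75 = 19 per period over cooperation, then loses 75−33 = 42 per period forever once punishment starts.
Gain: 19(1 + β + … + β^3); loss: 42·β^4/(1−β).
No profitable deviation ⇔ 19(1−β^4) ≤ 42·β^4, i.e. β^4 ≥ 19/(19+42) = 19/61.
Hence β ≥ (19/61)^(1/4) ≈ 0.747.

0.747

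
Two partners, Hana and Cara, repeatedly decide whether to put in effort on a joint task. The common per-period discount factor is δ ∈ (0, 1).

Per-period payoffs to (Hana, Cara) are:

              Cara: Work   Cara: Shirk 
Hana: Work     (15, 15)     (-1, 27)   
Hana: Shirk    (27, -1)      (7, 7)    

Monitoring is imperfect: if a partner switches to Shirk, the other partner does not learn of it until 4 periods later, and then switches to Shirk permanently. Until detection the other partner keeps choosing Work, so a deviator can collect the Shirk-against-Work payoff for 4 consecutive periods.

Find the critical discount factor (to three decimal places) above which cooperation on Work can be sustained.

0.880

Deviating for the 4 undetected periods gains 27−15 = 12 per period over cooperation, then loses 15−7 = 8 per period forever once punishment starts.
Gain: 12(1 + δ + … + δ^3); loss: 8·δ^4/(1−δ).
No profitable deviation ⇔ 12(1−δ^4) ≤ 8·δ^4, i.e. δ^4 ≥ 12/(12+8) = 3/5.
Hence δ ≥ (3/5)^(1/4) ≈ 0.880.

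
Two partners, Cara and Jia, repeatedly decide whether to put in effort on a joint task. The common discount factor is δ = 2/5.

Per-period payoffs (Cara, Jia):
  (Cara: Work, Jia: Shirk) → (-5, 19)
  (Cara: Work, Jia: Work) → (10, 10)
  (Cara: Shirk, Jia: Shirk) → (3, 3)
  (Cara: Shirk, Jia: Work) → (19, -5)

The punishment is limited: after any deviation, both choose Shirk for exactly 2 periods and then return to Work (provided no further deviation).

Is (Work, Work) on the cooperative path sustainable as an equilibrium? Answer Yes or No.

No

A one-shot deviation gives 19 now, then 3 for 2 periods, then back to 10.
Gain from deviating: (19−10) today; loss: (10−3) in each of the next 2 periods.
No-deviation condition: (10−3)(δ+…+δ^2) ≥ 19−10, i.e. δ+…+δ^2 ≥ 9/7.
At δ = 2/5: δ+…+δ^2 = 0.5600 < 1.2857.
So cooperation is not sustainable.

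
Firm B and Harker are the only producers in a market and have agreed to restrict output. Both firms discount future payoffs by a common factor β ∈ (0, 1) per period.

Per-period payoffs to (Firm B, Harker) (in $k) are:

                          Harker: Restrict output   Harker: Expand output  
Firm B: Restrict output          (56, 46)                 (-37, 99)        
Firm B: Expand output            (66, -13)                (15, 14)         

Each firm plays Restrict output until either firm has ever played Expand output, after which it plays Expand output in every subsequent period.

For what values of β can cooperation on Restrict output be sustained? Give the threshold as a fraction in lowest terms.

53/85

For Firm B: deviation gain 66−56 = 10, per-period punishment loss 56−15 = 41. IC gives β ≥ 10/51.
For Harker: gain 53, loss 32 per period, so β ≥ 53/85.
The tighter constraint is Harker's, so cooperation needs β ≥ 53/85.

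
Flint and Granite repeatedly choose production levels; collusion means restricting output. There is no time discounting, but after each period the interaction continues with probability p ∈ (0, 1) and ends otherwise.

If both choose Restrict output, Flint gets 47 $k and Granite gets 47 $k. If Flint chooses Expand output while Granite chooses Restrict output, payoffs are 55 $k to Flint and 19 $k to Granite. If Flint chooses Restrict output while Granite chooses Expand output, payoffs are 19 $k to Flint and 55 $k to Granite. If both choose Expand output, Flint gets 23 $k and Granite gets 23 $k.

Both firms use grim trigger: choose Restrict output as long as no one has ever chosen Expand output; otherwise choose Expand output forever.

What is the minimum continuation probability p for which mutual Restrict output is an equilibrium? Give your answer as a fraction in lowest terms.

1/4

Expected cooperation value is 47 + p·47 + p²·47 + … = 47/(1−p); deviation gives 55 + p·23/(1−p).
47 ≥ 55(1−p) + 23p ⇒ 32p ≥ 8 ⇒ p ≥ 8/32 = 1/4.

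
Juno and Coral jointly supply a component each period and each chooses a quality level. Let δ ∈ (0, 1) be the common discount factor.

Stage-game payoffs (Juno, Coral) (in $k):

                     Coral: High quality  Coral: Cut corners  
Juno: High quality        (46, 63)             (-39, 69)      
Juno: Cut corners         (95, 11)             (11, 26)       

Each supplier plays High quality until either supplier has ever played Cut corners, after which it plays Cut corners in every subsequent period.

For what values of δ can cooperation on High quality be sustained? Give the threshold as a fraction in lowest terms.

Juno's threshold: (95−46)/(95−11) = 7/12.
Coral's threshold: (69−63)/(69−26) = 6/43.
7/12 > 6/43, so Juno binds and δ* = 7/12.

7/12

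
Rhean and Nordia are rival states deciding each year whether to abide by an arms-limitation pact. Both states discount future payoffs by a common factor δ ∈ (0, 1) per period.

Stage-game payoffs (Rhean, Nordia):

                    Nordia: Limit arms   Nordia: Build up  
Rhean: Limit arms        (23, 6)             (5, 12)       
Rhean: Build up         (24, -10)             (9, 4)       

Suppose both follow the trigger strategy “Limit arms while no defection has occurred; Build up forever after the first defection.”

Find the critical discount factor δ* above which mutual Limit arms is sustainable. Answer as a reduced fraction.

3/4

Rhean's threshold: (24−23)/(24−9) = 1/15.
Nordia's threshold: (12−6)/(12−4) = 3/4.
1/15 < 3/4, so Nordia binds and δ* = 3/4.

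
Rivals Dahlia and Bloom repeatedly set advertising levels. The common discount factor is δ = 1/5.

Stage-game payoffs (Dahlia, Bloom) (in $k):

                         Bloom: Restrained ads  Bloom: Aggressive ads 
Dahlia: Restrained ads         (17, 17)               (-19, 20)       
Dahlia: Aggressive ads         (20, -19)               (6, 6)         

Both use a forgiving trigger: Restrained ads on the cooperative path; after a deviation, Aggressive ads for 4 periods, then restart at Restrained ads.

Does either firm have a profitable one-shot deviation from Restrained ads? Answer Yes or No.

IC: δ+…+δ^4 ≥ (20−17)/(17−6) = 3/11.
At δ = 1/5: partial sum = 0.2496 < 0.2727. Cooperation not sustainable.

Yes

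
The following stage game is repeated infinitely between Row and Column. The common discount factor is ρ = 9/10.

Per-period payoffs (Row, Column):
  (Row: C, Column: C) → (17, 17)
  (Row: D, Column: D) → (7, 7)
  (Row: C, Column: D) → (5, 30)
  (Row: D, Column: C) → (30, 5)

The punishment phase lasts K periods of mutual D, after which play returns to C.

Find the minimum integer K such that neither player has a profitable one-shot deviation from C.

Need Σ_{k=1}^{K} ρ^k ≥ (30−17)/(17−7) = 1.3000 at ρ = 9/10.
At K = 1 the sum is 0.9000 < 1.3000; at K = 2 it is 1.7100 ≥ 1.3000.
So the minimum punishment length is K = 2.

2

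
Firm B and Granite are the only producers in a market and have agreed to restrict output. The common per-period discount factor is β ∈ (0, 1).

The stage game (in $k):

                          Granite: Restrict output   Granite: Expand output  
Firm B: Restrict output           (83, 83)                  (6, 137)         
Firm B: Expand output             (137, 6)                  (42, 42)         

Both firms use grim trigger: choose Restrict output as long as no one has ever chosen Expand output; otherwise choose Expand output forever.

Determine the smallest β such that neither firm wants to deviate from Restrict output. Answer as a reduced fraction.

54/95

Cooperation forever yields 83 each period: 83/(1−β).
Deviating yields 137 once, then 42 forever: 137 + 42β/(1−β).
No profitable deviation requires 83/(1−β) ≥ 137 + 42β/(1−β).
Multiplying by (1−β): 83 ≥ 137(1−β) + 42β = 137 − 95β.
So 95β ≥ 54, i.e. β ≥ 54/95.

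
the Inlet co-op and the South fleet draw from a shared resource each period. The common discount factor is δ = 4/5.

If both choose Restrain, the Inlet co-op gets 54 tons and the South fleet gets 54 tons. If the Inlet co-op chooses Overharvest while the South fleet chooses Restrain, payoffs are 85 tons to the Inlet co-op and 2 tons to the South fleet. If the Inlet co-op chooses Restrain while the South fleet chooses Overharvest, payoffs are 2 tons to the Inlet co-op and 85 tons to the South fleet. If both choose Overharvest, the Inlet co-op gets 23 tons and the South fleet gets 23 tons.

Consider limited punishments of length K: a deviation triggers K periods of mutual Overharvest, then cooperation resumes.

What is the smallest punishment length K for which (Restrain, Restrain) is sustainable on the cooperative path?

2

No profitable deviation requires (54−23)(δ+…+δ^K) ≥ 85−54, i.e. δ+…+δ^K ≥ 1 ≈ 1.0000.
With δ = 4/5, the partial sums are K=1: 0.8000, K=2: 1.4400.
K = 2 is the first length at which the sum reaches 1.0000.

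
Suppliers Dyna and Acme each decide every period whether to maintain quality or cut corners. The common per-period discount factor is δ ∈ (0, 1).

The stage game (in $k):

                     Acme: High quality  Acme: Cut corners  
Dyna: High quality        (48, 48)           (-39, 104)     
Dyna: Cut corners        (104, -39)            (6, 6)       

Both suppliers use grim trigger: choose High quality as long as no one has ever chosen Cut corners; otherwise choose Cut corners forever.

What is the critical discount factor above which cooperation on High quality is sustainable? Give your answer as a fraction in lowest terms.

Cooperation forever yields 48 each period: 48/(1−δ).
Deviating yields 104 once, then 6 forever: 104 + 6δ/(1−δ).
No profitable deviation requires 48/(1−δ) ≥ 104 + 6δ/(1−δ).
Multiplying by (1−δ): 48 ≥ 104(1−δ) + 6δ = 104 − 98δ.
So 98δ ≥ 56, i.e. δ ≥ 56/98 = 4/7.

4/7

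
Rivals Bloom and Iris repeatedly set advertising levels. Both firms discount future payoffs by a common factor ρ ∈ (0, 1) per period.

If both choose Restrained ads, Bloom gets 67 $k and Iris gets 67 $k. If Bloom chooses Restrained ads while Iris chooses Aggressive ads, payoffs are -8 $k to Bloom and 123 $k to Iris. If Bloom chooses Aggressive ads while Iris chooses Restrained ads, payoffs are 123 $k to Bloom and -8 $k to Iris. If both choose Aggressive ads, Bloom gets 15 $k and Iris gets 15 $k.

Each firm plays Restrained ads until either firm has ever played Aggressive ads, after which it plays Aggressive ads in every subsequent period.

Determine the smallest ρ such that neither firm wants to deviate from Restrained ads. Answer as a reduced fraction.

14/27

Under grim trigger the critical discount factor is (T−C)/(T−P) with T = 123, C = 67, P = 15.
ρ* = (123−67)/(123−15) = 56/108 = 14/27.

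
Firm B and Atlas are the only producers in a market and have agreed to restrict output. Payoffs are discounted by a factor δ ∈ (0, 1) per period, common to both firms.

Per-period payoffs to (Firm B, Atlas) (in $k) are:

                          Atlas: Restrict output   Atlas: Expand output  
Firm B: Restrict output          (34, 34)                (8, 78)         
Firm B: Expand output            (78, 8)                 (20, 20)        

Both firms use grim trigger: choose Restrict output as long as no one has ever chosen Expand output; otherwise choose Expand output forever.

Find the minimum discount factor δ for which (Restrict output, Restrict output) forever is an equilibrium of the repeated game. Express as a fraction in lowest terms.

22/29

Under grim trigger the critical discount factor is (T−C)/(T−P) with T = 78, C = 34, P = 20.
δ* = (78−34)/(78−20) = 44/58 = 22/29.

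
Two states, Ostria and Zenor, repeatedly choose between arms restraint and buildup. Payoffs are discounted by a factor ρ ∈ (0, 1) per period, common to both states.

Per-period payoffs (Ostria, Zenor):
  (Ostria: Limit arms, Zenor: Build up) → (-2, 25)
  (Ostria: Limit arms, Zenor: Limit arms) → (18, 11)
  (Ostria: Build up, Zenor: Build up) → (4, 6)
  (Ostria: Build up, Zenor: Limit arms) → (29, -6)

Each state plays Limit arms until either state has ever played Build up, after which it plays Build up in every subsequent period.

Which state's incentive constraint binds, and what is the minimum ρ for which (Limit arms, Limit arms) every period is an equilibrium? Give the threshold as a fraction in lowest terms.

For Ostria: deviation gain 29−18 = 11, per-period punishment loss 18−4 = 14. IC gives ρ ≥ 11/25.
For Zenor: gain 14, loss 5 per period, so ρ ≥ 14/19.
The tighter constraint is Zenor's, so cooperation needs ρ ≥ 14/19.

Zenor; ρ ≥ 14/19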